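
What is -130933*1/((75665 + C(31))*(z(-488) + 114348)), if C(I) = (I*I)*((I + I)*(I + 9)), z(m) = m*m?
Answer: -130933/866758440940 ≈ -1.5106e-7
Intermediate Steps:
z(m) = m**2
C(I) = 2*I**3*(9 + I) (C(I) = I**2*((2*I)*(9 + I)) = I**2*(2*I*(9 + I)) = 2*I**3*(9 + I))
-130933*1/((75665 + C(31))*(z(-488) + 114348)) = -130933*1/((75665 + 2*31**3*(9 + 31))*((-488)**2 + 114348)) = -130933*1/((75665 + 2*29791*40)*(238144 + 114348)) = -130933*1/(352492*(75665 + 2383280)) = -130933/(2458945*352492) = -130933/866758440940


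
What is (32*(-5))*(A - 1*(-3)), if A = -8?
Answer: 800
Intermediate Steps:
(32*(-5))*(A - 1*(-3)) = (32*(-5))*(-8 - 1*(-3)) = -160*(-8 + 3) = -160*(-5) = 800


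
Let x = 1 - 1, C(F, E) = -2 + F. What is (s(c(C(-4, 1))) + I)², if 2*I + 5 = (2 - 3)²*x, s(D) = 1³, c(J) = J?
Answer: 9/4 ≈ 2.2500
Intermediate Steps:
x = 0
s(D) = 1
I = -5/2 (I = -5/2 + ((2 - 3)²*0)/2 = -5/2 + ((-1)²*0)/2 = -5/2 + (1*0)/2 = -5/2 + (½)*0 = -5/2 + 0 = -5/2 ≈ -2.5000)
(s(c(C(-4, 1))) + I)² = (1 - 5/2)² = (-3/2)² = 9/4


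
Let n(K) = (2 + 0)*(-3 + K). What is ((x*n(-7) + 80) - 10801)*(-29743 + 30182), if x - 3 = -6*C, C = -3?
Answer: -4890899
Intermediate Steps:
x = 21 (x = 3 - 6*(-3) = 3 + 18 = 21)
n(K) = -6 + 2*K (n(K) = 2*(-3 + K) = -6 + 2*K)
((x*n(-7) + 80) - 10801)*(-29743 + 30182) = ((21*(-6 + 2*(-7)) + 80) - 10801)*(-29743 + 30182) = ((21*(-6 - 14) + 80) - 10801)*439 = ((21*(-20) + 80) - 10801)*439 = ((-420 + 80) - 10801)*439 = (-340 - 10801)*439 = -11141*439 = -4890899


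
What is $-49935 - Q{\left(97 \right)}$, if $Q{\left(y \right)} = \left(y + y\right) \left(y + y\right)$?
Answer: $-87571$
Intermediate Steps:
$Q{\left(y \right)} = 4 y^{2}$ ($Q{\left(y \right)} = 2 y 2 y = 4 y^{2}$)
$-49935 - Q{\left(97 \right)} = -49935 - 4 \cdot 97^{2} = -49935 - 4 \cdot 9409 = -49935 - 37636 = -87571$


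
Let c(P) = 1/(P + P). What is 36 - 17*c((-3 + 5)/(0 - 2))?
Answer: 89/2 ≈ 44.500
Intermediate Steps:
c(P) = 1/(2*P)
36 - 17*c((-3 + 5)/(0 - 2)) = 36 - 17/(2*((-3 + 5)/(0 - 2))) = 36 - 17/(2*(2/(-2))) = 36 - 17/(2*(2*(-½))) = 36 - 17/(2*(-1)) = 36 - 17*(-1)/2 = 36 - 17*(-½) = 36 + 17/2 = 89/2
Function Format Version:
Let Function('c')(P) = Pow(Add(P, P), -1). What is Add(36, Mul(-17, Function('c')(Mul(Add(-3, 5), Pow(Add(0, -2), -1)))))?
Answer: Rational(89, 2) ≈ 44.500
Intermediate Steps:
Function('c')(P) = Mul(Rational(1, 2), Pow(P, -1)) (Function('c')(P) = Pow(Mul(2, P), -1) = Mul(Rational(1, 2), Pow(P, -1)))
Add(36, Mul(-17, Function('c')(Mul(Add(-3, 5), Pow(Add(0, -2), -1))))) = Add(36, Mul(-17, Mul(Rational(1, 2), Pow(Mul(Add(-3, 5), Pow(Add(0, -2), -1)), -1)))) = Add(36, Mul(-17, Mul(Rational(1, 2), Pow(Mul(2, Pow(-2, -1)), -1)))) = Add(36, Mul(-17, Mul(Rational(1, 2), Pow(Mul(2, Rational(-1, 2)), -1)))) = Add(36, Mul(-17, Mul(Rational(1, 2), Pow(-1, -1)))) = Add(36, Mul(-17, Mul(Rational(1, 2), -1))) = Add(36, Mul(-17, Rational(-1, 2))) = Add(36, Rational(17, 2)) = Rational(89, 2)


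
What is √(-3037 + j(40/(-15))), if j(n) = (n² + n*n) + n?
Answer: I*√27229/3 ≈ 55.004*I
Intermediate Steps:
j(n) = n + 2*n² (j(n) = (n² + n²) + n = 2*n² + n = n + 2*n²)
√(-3037 + j(40/(-15))) = √(-3037 + (40/(-15))*(1 + 2*(40/(-15)))) = √(-3037 + (40*(-1/15))*(1 + 2*(40*(-1/15)))) = √(-3037 - 8*(1 + 2*(-8/3))/3) = √(-3037 - 8*(1 - 16/3)/3) = √(-3037 - 8/3*(-13/3)) = √(-3037 + 104/9) = √(-27229/9) = I*√27229/3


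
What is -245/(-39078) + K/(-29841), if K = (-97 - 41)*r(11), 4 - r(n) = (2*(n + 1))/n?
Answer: 62758925/4275797526 ≈ 0.014678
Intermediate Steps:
r(n) = 4 - (2 + 2*n)/n (r(n) = 4 - 2*(n + 1)/n = 4 - 2*(1 + n)/n = 4 - (2 + 2*n)/n)
K = -2760/11 (K = (-97 - 41)*(2 - 2/11) = -138*(2 - 2*1/11) = -138*(2 - 2/11) = -138*20/11 = -2760/11 ≈ -250.91)
-245/(-39078) + K/(-29841) = -245/(-39078) - 2760/11/(-29841) = -245*(-1/39078) - 2760/11*(-1/29841) = 245/39078 + 920/109417 = 62758925/4275797526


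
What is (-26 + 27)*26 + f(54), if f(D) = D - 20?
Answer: 60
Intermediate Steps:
f(D) = -20 + D
(-26 + 27)*26 + f(54) = (-26 + 27)*26 + (-20 + 54) = 1*26 + 34 = 26 + 34 = 60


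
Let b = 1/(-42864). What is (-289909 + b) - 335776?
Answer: -26819361841/42864 ≈ -6.2569e+5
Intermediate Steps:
b = -1/42864 ≈ -2.3330e-5
(-289909 + b) - 335776 = (-289909 - 1/42864) - 335776 = -12426659377/42864 - 335776 = -26819361841/42864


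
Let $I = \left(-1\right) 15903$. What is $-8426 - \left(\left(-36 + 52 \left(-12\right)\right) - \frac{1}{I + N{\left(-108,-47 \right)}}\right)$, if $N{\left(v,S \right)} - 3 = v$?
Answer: $- \frac{124318129}{16008} \approx -7766.0$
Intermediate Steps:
$N{\left(v,S \right)} = 3 + v$
$I = -15903$
$-8426 - \left(\left(-36 + 52 \left(-12\right)\right) - \frac{1}{I + N{\left(-108,-47 \right)}}\right) = -8426 - \left(\left(-36 + 52 \left(-12\right)\right) - \frac{1}{-15903 + \left(3 - 108\right)}\right) = -8426 - \left(\left(-36 - 624\right) - \frac{1}{-15903 - 105}\right) = -8426 - \left(-660 - \frac{1}{-16008}\right) = -8426 - \left(-660 - - \frac{1}{16008}\right) = -8426 - \left(-660 + \frac{1}{16008}\right) = -8426 - - \frac{10565279}{16008} = -8426 + \frac{10565279}{16008} = - \frac{124318129}{16008}$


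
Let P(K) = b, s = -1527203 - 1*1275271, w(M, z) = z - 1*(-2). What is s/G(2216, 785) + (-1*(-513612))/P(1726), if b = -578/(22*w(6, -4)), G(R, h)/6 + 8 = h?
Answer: 2881565899/74851 ≈ 38497.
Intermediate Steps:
w(M, z) = 2 + z (w(M, z) = z + 2 = 2 + z)
G(R, h) = -48 + 6*h
s = -2802474 (s = -1527203 - 1275271 = -2802474)
b = 289/22 (b = -578/(22*(2 - 4)) = -578/(22*(-2)) = -578/(-44) = -578*(-1)/44 = -1*(-289/22) = 289/22 ≈ 13.136)
P(K) = 289/22
s/G(2216, 785) + (-1*(-513612))/P(1726) = -2802474/(-48 + 6*785) + (-1*(-513612))/(289/22) = -2802474/(-48 + 4710) + 513612*(22/289) = -2802474/4662 + 11299464/289 = -2802474*1/4662 + 11299464/289 = -155693/259 + 11299464/289 = 2881565899/74851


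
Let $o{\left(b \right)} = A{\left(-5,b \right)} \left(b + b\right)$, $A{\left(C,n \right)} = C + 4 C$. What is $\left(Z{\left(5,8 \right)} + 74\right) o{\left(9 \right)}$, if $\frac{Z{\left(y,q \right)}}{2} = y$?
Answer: $-37800$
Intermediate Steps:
$A{\left(C,n \right)} = 5 C$
$Z{\left(y,q \right)} = 2 y$
$o{\left(b \right)} = - 50 b$ ($o{\left(b \right)} = 5 \left(-5\right) \left(b + b\right) = - 25 \cdot 2 b = - 50 b$)
$\left(Z{\left(5,8 \right)} + 74\right) o{\left(9 \right)} = \left(2 \cdot 5 + 74\right) \left(\left(-50\right) 9\right) = \left(10 + 74\right) \left(-450\right) = 84 \left(-450\right) = -37800$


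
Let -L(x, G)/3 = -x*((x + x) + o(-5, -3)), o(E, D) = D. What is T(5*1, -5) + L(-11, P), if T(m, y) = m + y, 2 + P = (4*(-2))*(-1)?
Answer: 825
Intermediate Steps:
P = 6 (P = -2 + (4*(-2))*(-1) = -2 - 8*(-1) = -2 + 8 = 6)
L(x, G) = 3*x*(-3 + 2*x) (L(x, G) = -(-3)*x*((x + x) - 3) = -(-3)*x*(2*x - 3) = -(-3)*x*(-3 + 2*x) = 3*x*(-3 + 2*x))
T(5*1, -5) + L(-11, P) = (5*1 - 5) + 3*(-11)*(-3 + 2*(-11)) = (5 - 5) + 3*(-11)*(-3 - 22) = 0 + 3*(-11)*(-25) = 0 + 825 = 825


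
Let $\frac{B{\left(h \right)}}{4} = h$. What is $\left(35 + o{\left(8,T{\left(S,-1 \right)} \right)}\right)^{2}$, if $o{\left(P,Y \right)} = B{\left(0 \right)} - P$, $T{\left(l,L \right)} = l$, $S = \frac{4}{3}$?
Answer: $729$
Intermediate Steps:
$B{\left(h \right)} = 4 h$
$S = \frac{4}{3}$ ($S = 4 \cdot \frac{1}{3} = \frac{4}{3} \approx 1.3333$)
$o{\left(P,Y \right)} = - P$ ($o{\left(P,Y \right)} = 4 \cdot 0 - P = 0 - P = - P$)
$\left(35 + o{\left(8,T{\left(S,-1 \right)} \right)}\right)^{2} = \left(35 - 8\right)^{2} = 27^{2} = 729$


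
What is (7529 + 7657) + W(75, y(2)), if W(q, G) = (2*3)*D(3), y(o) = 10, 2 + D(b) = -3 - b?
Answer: 15138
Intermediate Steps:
D(b) = -5 - b (D(b) = -2 + (-3 - b) = -5 - b)
W(q, G) = -48 (W(q, G) = (2*3)*(-5 - 1*3) = 6*(-5 - 3) = 6*(-8) = -48)
(7529 + 7657) + W(75, y(2)) = (7529 + 7657) - 48 = 15186 - 48 = 15138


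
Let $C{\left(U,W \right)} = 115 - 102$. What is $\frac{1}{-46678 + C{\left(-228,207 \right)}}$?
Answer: $- \frac{1}{46665} \approx -2.1429 \cdot 10^{-5}$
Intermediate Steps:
$C{\left(U,W \right)} = 13$ ($C{\left(U,W \right)} = 115 - 102 = 13$)
$\frac{1}{-46678 + C{\left(-228,207 \right)}} = \frac{1}{-46678 + 13} = \frac{1}{-46665} = - \frac{1}{46665}$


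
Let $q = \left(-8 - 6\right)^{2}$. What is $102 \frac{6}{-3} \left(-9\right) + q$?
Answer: $2032$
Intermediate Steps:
$q = 196$ ($q = \left(-14\right)^{2} = 196$)
$102 \frac{6}{-3} \left(-9\right) + q = 102 \frac{6}{-3} \left(-9\right) + 196 = 102 \cdot 6 \left(- \frac{1}{3}\right) \left(-9\right) + 196 = 102 \left(\left(-2\right) \left(-9\right)\right) + 196 = 102 \cdot 18 + 196 = 1836 + 196 = 2032$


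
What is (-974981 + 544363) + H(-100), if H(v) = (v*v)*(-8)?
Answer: -510618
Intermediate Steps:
H(v) = -8*v² (H(v) = v²*(-8) = -8*v²)
(-974981 + 544363) + H(-100) = (-974981 + 544363) - 8*(-100)² = -430618 - 8*10000 = -430618 - 80000 = -510618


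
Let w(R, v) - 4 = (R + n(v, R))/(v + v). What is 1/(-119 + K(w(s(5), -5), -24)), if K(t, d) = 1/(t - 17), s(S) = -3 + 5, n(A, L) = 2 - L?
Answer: -66/7859 ≈ -0.0083980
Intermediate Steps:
s(S) = 2
w(R, v) = 4 + 1/v (w(R, v) = 4 + (R + (2 - R))/(v + v) = 4 + 2/((2*v)) = 4 + 2*(1/(2*v)) = 4 + 1/v)
K(t, d) = 1/(-17 + t)
1/(-119 + K(w(s(5), -5), -24)) = 1/(-119 + 1/(-17 + (4 + 1/(-5)))) = 1/(-119 + 1/(-17 + (4 - ⅕))) = 1/(-119 + 1/(-17 + 19/5)) = 1/(-119 + 1/(-66/5)) = 1/(-119 - 5/66) = 1/(-7859/66) = -66/7859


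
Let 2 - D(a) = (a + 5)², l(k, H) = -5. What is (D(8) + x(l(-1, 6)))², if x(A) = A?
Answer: 29584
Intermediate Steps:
D(a) = 2 - (5 + a)² (D(a) = 2 - (a + 5)² = 2 - (5 + a)²)
(D(8) + x(l(-1, 6)))² = ((2 - (5 + 8)²) - 5)² = ((2 - 1*13²) - 5)² = ((2 - 1*169) - 5)² = ((2 - 169) - 5)² = (-167 - 5)² = (-172)² = 29584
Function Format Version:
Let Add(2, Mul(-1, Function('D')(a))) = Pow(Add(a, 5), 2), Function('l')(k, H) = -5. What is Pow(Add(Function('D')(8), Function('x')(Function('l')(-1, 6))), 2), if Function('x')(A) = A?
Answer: 29584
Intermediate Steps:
Function('D')(a) = Add(2, Mul(-1, Pow(Add(5, a), 2))) (Function('D')(a) = Add(2, Mul(-1, Pow(Add(a, 5), 2))) = Add(2, Mul(-1, Pow(Add(5, a), 2))))
Pow(Add(Function('D')(8), Function('x')(Function('l')(-1, 6))), 2) = Pow(Add(Add(2, Mul(-1, Pow(Add(5, 8), 2))), -5), 2) = Pow(Add(Add(2, Mul(-1, Pow(13, 2))), -5), 2) = Pow(Add(Add(2, Mul(-1, 169)), -5), 2) = Pow(Add(Add(2, -169), -5), 2) = Pow(Add(-167, -5), 2) = Pow(-172, 2) = 29584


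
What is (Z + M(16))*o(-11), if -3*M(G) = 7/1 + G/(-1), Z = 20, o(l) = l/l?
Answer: 23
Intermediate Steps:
o(l) = 1
M(G) = -7/3 + G/3 (M(G) = -(7/1 + G/(-1))/3 = -(7*1 + G*(-1))/3 = -(7 - G)/3 = -7/3 + G/3)
(Z + M(16))*o(-11) = (20 + (-7/3 + (⅓)*16))*1 = (20 + (-7/3 + 16/3))*1 = (20 + 3)*1 = 23*1 = 23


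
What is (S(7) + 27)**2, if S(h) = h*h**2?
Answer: 136900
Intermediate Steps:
S(h) = h**3
(S(7) + 27)**2 = (7**3 + 27)**2 = (343 + 27)**2 = 370**2 = 136900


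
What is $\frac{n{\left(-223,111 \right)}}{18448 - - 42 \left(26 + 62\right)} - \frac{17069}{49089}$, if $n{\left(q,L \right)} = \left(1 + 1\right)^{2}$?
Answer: $- \frac{94444895}{271756704} \approx -0.34753$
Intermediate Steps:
$n{\left(q,L \right)} = 4$ ($n{\left(q,L \right)} = 2^{2} = 4$)
$\frac{n{\left(-223,111 \right)}}{18448 - - 42 \left(26 + 62\right)} - \frac{17069}{49089} = \frac{4}{18448 - - 42 \left(26 + 62\right)} - \frac{17069}{49089} = \frac{4}{18448 - \left(-42\right) 88} - \frac{17069}{49089} = \frac{4}{18448 - -3696} - \frac{17069}{49089} = \frac{4}{18448 + 3696} - \frac{17069}{49089} = \frac{4}{22144} - \frac{17069}{49089} = 4 \cdot \frac{1}{22144} - \frac{17069}{49089} = \frac{1}{5536} - \frac{17069}{49089} = - \frac{94444895}{271756704}$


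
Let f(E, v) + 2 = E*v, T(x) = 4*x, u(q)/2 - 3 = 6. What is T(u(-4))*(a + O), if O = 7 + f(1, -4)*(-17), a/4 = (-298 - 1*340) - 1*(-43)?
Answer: -163512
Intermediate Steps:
u(q) = 18 (u(q) = 6 + 2*6 = 6 + 12 = 18)
a = -2380 (a = 4*((-298 - 1*340) - 1*(-43)) = 4*((-298 - 340) + 43) = 4*(-638 + 43) = 4*(-595) = -2380)
f(E, v) = -2 + E*v
O = 109 (O = 7 + (-2 + 1*(-4))*(-17) = 7 + (-2 - 4)*(-17) = 7 - 6*(-17) = 7 + 102 = 109)
T(u(-4))*(a + O) = (4*18)*(-2380 + 109) = 72*(-2271) = -163512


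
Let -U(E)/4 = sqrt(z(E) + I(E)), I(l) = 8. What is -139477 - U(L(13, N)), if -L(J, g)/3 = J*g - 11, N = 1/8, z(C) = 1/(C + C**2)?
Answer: -139477 + 8*sqrt(24433778)/3495 ≈ -1.3947e+5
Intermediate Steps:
N = 1/8 ≈ 0.12500
L(J, g) = 33 - 3*J*g (L(J, g) = -3*(J*g - 11) = -3*(-11 + J*g) = 33 - 3*J*g)
U(E) = -4*sqrt(8 + 1/(E*(1 + E))) (U(E) = -4*sqrt(1/(E*(1 + E)) + 8) = -4*sqrt(8 + 1/(E*(1 + E))))
-139477 - U(L(13, N)) = -139477 - (-4)*sqrt((1 + 8*(33 - 3*13*1/8)*(1 + (33 - 3*13*1/8)))/((33 - 3*13*1/8)*(1 + (33 - 3*13*1/8)))) = -139477 - (-4)*sqrt((1 + 8*(33 - 39/8)*(1 + (33 - 39/8)))/((33 - 39/8)*(1 + (33 - 39/8)))) = -139477 - (-4)*sqrt((1 + 8*(225/8)*(1 + 225/8))/((225/8)*(1 + 225/8))) = -139477 - (-4)*sqrt(8*(1 + 8*(225/8)*(233/8))/(225*(233/8))) = -139477 - (-4)*sqrt((8/225)*(8/233)*(1 + 52425/8)) = -139477 - (-4)*sqrt((8/225)*(8/233)*(52433/8)) = -139477 - (-4)*sqrt(419464/52425) = -139477 - (-4)*2*sqrt(24433778)/3495 = -139477 - (-8)*sqrt(24433778)/3495 = -139477 + 8*sqrt(24433778)/3495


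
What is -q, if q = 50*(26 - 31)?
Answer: 250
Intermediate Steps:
q = -250 (q = 50*(-5) = -250)
-q = -1*(-250) = 250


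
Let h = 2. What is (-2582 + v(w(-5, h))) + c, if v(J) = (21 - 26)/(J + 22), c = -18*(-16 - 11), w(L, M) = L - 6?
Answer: -23061/11 ≈ -2096.5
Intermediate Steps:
w(L, M) = -6 + L
c = 486 (c = -18*(-27) = 486)
v(J) = -5/(22 + J)
(-2582 + v(w(-5, h))) + c = (-2582 - 5/(22 + (-6 - 5))) + 486 = (-2582 - 5/(22 - 11)) + 486 = (-2582 - 5/11) + 486 = -28407/11 + 486 = -23061/11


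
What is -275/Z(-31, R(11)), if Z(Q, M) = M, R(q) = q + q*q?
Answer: -25/12 ≈ -2.0833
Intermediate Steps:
R(q) = q + q²
-275/Z(-31, R(11)) = -275*1/(11*(1 + 11)) = -275/(11*12) = -275/132 = -275*1/132 = -25/12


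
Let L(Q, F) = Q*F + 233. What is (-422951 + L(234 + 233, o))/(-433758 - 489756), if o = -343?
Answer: 582899/923514 ≈ 0.63118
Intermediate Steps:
L(Q, F) = 233 + F*Q (L(Q, F) = F*Q + 233 = 233 + F*Q)
(-422951 + L(234 + 233, o))/(-433758 - 489756) = (-422951 + (233 - 343*(234 + 233)))/(-433758 - 489756) = (-422951 + (233 - 343*467))/(-923514) = (-422951 + (233 - 160181))*(-1/923514) = (-422951 - 159948)*(-1/923514) = -582899*(-1/923514) = 582899/923514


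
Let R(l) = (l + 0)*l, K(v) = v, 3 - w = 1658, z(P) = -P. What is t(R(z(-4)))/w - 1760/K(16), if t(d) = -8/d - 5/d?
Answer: -2912787/26480 ≈ -110.00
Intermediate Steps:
w = -1655 (w = 3 - 1*1658 = 3 - 1658 = -1655)
R(l) = l² (R(l) = l*l = l²)
t(d) = -13/d
t(R(z(-4)))/w - 1760/K(16) = -13/((-1*(-4))²)/(-1655) - 1760/16 = -13/(4²)*(-1/1655) - 1760*1/16 = -13/16*(-1/1655) - 110 = 13/26480 - 110 = -2912787/26480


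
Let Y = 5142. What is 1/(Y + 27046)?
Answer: 1/32188 ≈ 3.1067e-5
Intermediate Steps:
1/(Y + 27046) = 1/(5142 + 27046) = 1/32188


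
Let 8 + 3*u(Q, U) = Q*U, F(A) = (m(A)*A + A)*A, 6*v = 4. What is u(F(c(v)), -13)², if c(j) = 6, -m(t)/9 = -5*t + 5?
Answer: 11188562176/9 ≈ 1.2432e+9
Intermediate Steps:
m(t) = -45 + 45*t (m(t) = -9*(-5*t + 5) = -9*(5 - 5*t) = -45 + 45*t)
v = ⅔ (v = (⅙)*4 = ⅔ ≈ 0.66667)
F(A) = A*(A + A*(-45 + 45*A)) (F(A) = ((-45 + 45*A)*A + A)*A = (A*(-45 + 45*A) + A)*A = (A + A*(-45 + 45*A))*A = A*(A + A*(-45 + 45*A)))
u(Q, U) = -8/3 + Q*U/3 (u(Q, U) = -8/3 + (Q*U)/3 = -8/3 + Q*U/3)
u(F(c(v)), -13)² = (-8/3 + (⅓)*(6²*(-44 + 45*6))*(-13))² = (-8/3 + (⅓)*(36*(-44 + 270))*(-13))² = (-8/3 + (⅓)*(36*226)*(-13))² = (-8/3 + (⅓)*8136*(-13))² = (-8/3 - 35256)² = (-105776/3)² = 11188562176/9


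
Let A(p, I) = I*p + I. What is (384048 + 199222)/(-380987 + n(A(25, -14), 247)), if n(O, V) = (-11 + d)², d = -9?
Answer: -583270/380587 ≈ -1.5326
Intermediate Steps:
A(p, I) = I + I*p
n(O, V) = 400 (n(O, V) = (-11 - 9)² = (-20)² = 400)
(384048 + 199222)/(-380987 + n(A(25, -14), 247)) = (384048 + 199222)/(-380987 + 400) = 583270/(-380587) = 583270*(-1/380587) = -583270/380587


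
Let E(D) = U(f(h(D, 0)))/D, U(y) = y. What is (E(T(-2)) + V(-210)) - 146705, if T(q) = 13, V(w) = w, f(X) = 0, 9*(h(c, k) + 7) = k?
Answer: -146915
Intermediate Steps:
h(c, k) = -7 + k/9
E(D) = 0 (E(D) = 0/D = 0)
(E(T(-2)) + V(-210)) - 146705 = (0 - 210) - 146705 = -210 - 146705 = -146915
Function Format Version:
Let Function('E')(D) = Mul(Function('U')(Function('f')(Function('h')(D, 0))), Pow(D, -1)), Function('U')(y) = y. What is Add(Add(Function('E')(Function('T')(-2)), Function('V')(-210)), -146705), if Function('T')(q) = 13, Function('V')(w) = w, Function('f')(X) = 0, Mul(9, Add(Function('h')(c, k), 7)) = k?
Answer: -146915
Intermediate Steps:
Function('h')(c, k) = Add(-7, Mul(Rational(1, 9), k))
Function('E')(D) = 0 (Function('E')(D) = Mul(0, Pow(D, -1)) = 0)
Add(Add(Function('E')(Function('T')(-2)), Function('V')(-210)), -146705) = Add(Add(0, -210), -146705) = Add(-210, -146705) = -146915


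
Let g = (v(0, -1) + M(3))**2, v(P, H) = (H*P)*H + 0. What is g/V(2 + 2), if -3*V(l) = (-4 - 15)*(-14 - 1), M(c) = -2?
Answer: -4/95 ≈ -0.042105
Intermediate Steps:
v(P, H) = P*H**2 (v(P, H) = P*H**2 + 0 = P*H**2)
V(l) = -95 (V(l) = -(-4 - 15)*(-14 - 1)/3 = -(-19)*(-15)/3 = -1/3*285 = -95)
g = 4 (g = (0*(-1)**2 - 2)**2 = (0*1 - 2)**2 = (0 - 2)**2 = (-2)**2 = 4)
g/V(2 + 2) = 4/(-95) = 4*(-1/95) = -4/95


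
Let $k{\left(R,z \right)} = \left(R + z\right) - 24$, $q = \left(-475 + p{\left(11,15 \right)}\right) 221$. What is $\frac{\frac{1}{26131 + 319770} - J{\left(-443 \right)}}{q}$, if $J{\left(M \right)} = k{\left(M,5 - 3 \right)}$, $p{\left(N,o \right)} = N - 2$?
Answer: $- \frac{80421983}{17811480193} \approx -0.0045152$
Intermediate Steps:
$p{\left(N,o \right)} = -2 + N$ ($p{\left(N,o \right)} = N - 2 = -2 + N$)
$q = -102986$ ($q = \left(-475 + \left(-2 + 11\right)\right) 221 = \left(-475 + 9\right) 221 = \left(-466\right) 221 = -102986$)
$k{\left(R,z \right)} = -24 + R + z$
$J{\left(M \right)} = -22 + M$ ($J{\left(M \right)} = -24 + M + \left(5 - 3\right) = -24 + M + 2 = -22 + M$)
$\frac{\frac{1}{26131 + 319770} - J{\left(-443 \right)}}{q} = \frac{\frac{1}{26131 + 319770} - \left(-22 - 443\right)}{-102986} = \left(\frac{1}{345901} - -465\right) \left(- \frac{1}{102986}\right) = \left(\frac{1}{345901} + 465\right) \left(- \frac{1}{102986}\right) = \frac{160843966}{345901} \left(- \frac{1}{102986}\right) = - \frac{80421983}{17811480193}$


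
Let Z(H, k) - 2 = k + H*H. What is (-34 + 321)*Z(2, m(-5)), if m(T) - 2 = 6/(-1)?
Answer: 574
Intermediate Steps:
m(T) = -4 (m(T) = 2 + 6/(-1) = 2 + 6*(-1) = 2 - 6 = -4)
Z(H, k) = 2 + k + H**2 (Z(H, k) = 2 + (k + H*H) = 2 + (k + H**2) = 2 + k + H**2)
(-34 + 321)*Z(2, m(-5)) = (-34 + 321)*(2 - 4 + 2**2) = 287*(2 - 4 + 4) = 287*2 = 574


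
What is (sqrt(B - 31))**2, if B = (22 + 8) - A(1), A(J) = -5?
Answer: 4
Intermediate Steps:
B = 35 (B = (22 + 8) - 1*(-5) = 30 + 5 = 35)
(sqrt(B - 31))**2 = (sqrt(35 - 31))**2 = (sqrt(4))**2 = 2**2 = 4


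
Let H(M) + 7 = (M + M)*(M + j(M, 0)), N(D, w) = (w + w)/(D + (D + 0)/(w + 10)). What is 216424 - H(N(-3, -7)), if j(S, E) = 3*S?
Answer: 216333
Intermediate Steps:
N(D, w) = 2*w/(D + D/(10 + w)) (N(D, w) = (2*w)/(D + D/(10 + w)) = 2*w/(D + D/(10 + w)))
H(M) = -7 + 8*M² (H(M) = -7 + (M + M)*(M + 3*M) = -7 + (2*M)*(4*M) = -7 + 8*M²)
216424 - H(N(-3, -7)) = 216424 - (-7 + 8*(2*(-7)*(10 - 7)/(-3*(11 - 7)))²) = 216424 - (-7 + 8*(2*(-7)*(-⅓)*3/4)²) = 216424 - (-7 + 8*(2*(-7)*(-⅓)*(¼)*3)²) = 216424 - (-7 + 8*(7/2)²) = 216424 - (-7 + 8*(49/4)) = 216424 - (-7 + 98) = 216424 - 1*91 = 216424 - 91 = 216333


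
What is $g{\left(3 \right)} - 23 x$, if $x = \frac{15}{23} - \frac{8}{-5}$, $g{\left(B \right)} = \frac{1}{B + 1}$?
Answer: $- \frac{1031}{20} \approx -51.55$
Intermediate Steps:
$g{\left(B \right)} = \frac{1}{1 + B}$
$x = \frac{259}{115}$ ($x = 15 \cdot \frac{1}{23} - - \frac{8}{5} = \frac{15}{23} + \frac{8}{5} = \frac{259}{115} \approx 2.2522$)
$g{\left(3 \right)} - 23 x = \frac{1}{1 + 3} - \frac{259}{5} = \frac{1}{4} - \frac{259}{5} = - \frac{1031}{20}$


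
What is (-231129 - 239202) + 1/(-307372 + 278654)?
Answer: -13506965659/28718 ≈ -4.7033e+5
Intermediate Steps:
(-231129 - 239202) + 1/(-307372 + 278654) = -470331 + 1/(-28718) = -470331 - 1/28718 = -13506965659/28718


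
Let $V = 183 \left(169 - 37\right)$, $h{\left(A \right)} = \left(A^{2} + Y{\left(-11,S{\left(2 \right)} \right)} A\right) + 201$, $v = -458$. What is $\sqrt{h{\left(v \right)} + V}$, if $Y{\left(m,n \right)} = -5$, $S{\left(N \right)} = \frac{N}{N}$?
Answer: $\sqrt{236411} \approx 486.22$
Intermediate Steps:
$S{\left(N \right)} = 1$
$h{\left(A \right)} = 201 + A^{2} - 5 A$ ($h{\left(A \right)} = \left(A^{2} - 5 A\right) + 201 = 201 + A^{2} - 5 A$)
$V = 24156$ ($V = 183 \cdot 132 = 24156$)
$\sqrt{h{\left(v \right)} + V} = \sqrt{\left(201 + \left(-458\right)^{2} - -2290\right) + 24156} = \sqrt{\left(201 + 209764 + 2290\right) + 24156} = \sqrt{212255 + 24156} = \sqrt{236411}$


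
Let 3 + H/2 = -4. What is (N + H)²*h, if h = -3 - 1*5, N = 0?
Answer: -1568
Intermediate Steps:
h = -8 (h = -3 - 5 = -8)
H = -14 (H = -6 + 2*(-4) = -6 - 8 = -14)
(N + H)²*h = (0 - 14)²*(-8) = (-14)²*(-8) = 196*(-8) = -1568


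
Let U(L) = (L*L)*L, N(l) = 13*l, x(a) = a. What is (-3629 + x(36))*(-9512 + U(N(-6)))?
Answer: 1739241952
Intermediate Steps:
U(L) = L³ (U(L) = L²*L = L³)
(-3629 + x(36))*(-9512 + U(N(-6))) = (-3629 + 36)*(-9512 + (13*(-6))³) = -3593*(-9512 + (-78)³) = -3593*(-9512 - 474552) = -3593*(-484064) = 1739241952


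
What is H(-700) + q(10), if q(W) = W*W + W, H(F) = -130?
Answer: -20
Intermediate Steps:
q(W) = W + W**2 (q(W) = W**2 + W = W + W**2)
H(-700) + q(10) = -130 + 10*(1 + 10) = -130 + 10*11 = -130 + 110 = -20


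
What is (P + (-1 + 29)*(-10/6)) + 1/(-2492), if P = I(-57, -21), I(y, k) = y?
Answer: -775015/7476 ≈ -103.67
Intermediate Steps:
P = -57
(P + (-1 + 29)*(-10/6)) + 1/(-2492) = (-57 + (-1 + 29)*(-10/6)) + 1/(-2492) = (-57 + 28*(-10*1/6)) - 1/2492 = (-57 + 28*(-5/3)) - 1/2492 = (-57 - 140/3) - 1/2492 = -311/3 - 1/2492 = -775015/7476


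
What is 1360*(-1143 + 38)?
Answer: -1502800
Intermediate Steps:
1360*(-1143 + 38) = 1360*(-1105) = -1502800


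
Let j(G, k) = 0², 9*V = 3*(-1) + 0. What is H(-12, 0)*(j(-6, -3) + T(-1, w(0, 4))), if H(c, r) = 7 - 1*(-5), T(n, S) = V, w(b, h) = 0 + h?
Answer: -4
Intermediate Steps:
V = -⅓ (V = (3*(-1) + 0)/9 = (-3 + 0)/9 = (⅑)*(-3) = -⅓ ≈ -0.33333)
w(b, h) = h
T(n, S) = -⅓
H(c, r) = 12 (H(c, r) = 7 + 5 = 12)
j(G, k) = 0
H(-12, 0)*(j(-6, -3) + T(-1, w(0, 4))) = 12*(0 - ⅓) = 12*(-⅓) = -4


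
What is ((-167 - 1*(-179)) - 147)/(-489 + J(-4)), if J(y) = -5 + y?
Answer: 45/166 ≈ 0.27108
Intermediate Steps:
((-167 - 1*(-179)) - 147)/(-489 + J(-4)) = ((-167 - 1*(-179)) - 147)/(-489 + (-5 - 4)) = ((-167 + 179) - 147)/(-489 - 9) = (12 - 147)/(-498) = -135*(-1/498) = 45/166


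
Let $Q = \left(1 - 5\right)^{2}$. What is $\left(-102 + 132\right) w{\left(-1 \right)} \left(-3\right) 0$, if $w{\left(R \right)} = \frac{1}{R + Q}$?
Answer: $0$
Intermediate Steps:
$Q = 16$ ($Q = \left(-4\right)^{2} = 16$)
$w{\left(R \right)} = \frac{1}{16 + R}$ ($w{\left(R \right)} = \frac{1}{R + 16} = \frac{1}{16 + R}$)
$\left(-102 + 132\right) w{\left(-1 \right)} \left(-3\right) 0 = \left(-102 + 132\right) \frac{1}{16 - 1} \left(-3\right) 0 = 30 \cdot \frac{1}{15} \left(-3\right) 0 = 30 \left(\left(- \frac{1}{5}\right) 0\right) = 30 \cdot 0 = 0$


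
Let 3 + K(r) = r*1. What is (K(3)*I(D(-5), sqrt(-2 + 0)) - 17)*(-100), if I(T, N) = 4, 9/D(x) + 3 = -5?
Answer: 1700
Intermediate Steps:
D(x) = -9/8 (D(x) = 9/(-3 - 5) = 9/(-8) = 9*(-1/8) = -9/8)
K(r) = -3 + r (K(r) = -3 + r*1 = -3 + r)
(K(3)*I(D(-5), sqrt(-2 + 0)) - 17)*(-100) = ((-3 + 3)*4 - 17)*(-100) = (0*4 - 17)*(-100) = (0 - 17)*(-100) = -17*(-100) = 1700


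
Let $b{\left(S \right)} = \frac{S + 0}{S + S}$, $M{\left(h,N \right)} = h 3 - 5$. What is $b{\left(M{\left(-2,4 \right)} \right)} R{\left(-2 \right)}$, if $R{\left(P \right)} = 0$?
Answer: $0$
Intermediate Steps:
$M{\left(h,N \right)} = -5 + 3 h$ ($M{\left(h,N \right)} = 3 h - 5 = -5 + 3 h$)
$b{\left(S \right)} = \frac{1}{2}$ ($b{\left(S \right)} = \frac{S}{2 S} = S \frac{1}{2 S} = \frac{1}{2}$)
$b{\left(M{\left(-2,4 \right)} \right)} R{\left(-2 \right)} = \frac{1}{2} \cdot 0 = 0$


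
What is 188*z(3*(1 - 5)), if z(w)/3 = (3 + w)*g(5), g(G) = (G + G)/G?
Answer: -10152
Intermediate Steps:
g(G) = 2 (g(G) = (2*G)/G = 2)
z(w) = 18 + 6*w (z(w) = 3*((3 + w)*2) = 3*(6 + 2*w) = 18 + 6*w)
188*z(3*(1 - 5)) = 188*(18 + 6*(3*(1 - 5))) = 188*(18 + 6*(3*(-4))) = 188*(18 + 6*(-12)) = 188*(18 - 72) = 188*(-54) = -10152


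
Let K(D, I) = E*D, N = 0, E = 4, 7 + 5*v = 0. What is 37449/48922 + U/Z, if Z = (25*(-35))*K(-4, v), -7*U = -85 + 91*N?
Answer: 367416037/479435600 ≈ 0.76635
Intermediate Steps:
v = -7/5 (v = -7/5 + (⅕)*0 = -7/5 + 0 = -7/5 ≈ -1.4000)
K(D, I) = 4*D
U = 85/7 (U = -(-85 + 91*0)/7 = -(-85 + 0)/7 = -⅐*(-85) = 85/7 ≈ 12.143)
Z = 14000 (Z = (25*(-35))*(4*(-4)) = -875*(-16) = 14000)
37449/48922 + U/Z = 37449/48922 + (85/7)/14000 = 37449*(1/48922) + (85/7)*(1/14000) = 37449/48922 + 17/19600 = 367416037/479435600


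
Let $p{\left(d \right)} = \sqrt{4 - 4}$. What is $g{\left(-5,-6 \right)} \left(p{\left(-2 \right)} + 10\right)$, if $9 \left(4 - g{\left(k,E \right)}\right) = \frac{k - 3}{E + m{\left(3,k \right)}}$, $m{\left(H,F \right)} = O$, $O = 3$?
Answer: $\frac{1000}{27} \approx 37.037$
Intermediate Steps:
$p{\left(d \right)} = 0$ ($p{\left(d \right)} = \sqrt{0} = 0$)
$m{\left(H,F \right)} = 3$
$g{\left(k,E \right)} = 4 - \frac{-3 + k}{9 \left(3 + E\right)}$ ($g{\left(k,E \right)} = 4 - \frac{\left(k - 3\right) \frac{1}{E + 3}}{9} = 4 - \frac{\left(-3 + k\right) \frac{1}{3 + E}}{9} = 4 - \frac{\frac{1}{3 + E} \left(-3 + k\right)}{9} = 4 - \frac{-3 + k}{9 \left(3 + E\right)}$)
$g{\left(-5,-6 \right)} \left(p{\left(-2 \right)} + 10\right) = \frac{111 - -5 + 36 \left(-6\right)}{9 \left(3 - 6\right)} \left(0 + 10\right) = \frac{111 + 5 - 216}{9 \left(-3\right)} 10 = \frac{1}{9} \left(- \frac{1}{3}\right) \left(-100\right) 10 = \frac{100}{27} \cdot 10 = \frac{1000}{27}$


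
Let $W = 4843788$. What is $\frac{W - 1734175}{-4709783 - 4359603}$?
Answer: $- \frac{3109613}{9069386} \approx -0.34287$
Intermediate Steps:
$\frac{W - 1734175}{-4709783 - 4359603} = \frac{4843788 - 1734175}{-4709783 - 4359603} = \frac{3109613}{-9069386} = 3109613 \left(- \frac{1}{9069386}\right) = - \frac{3109613}{9069386}$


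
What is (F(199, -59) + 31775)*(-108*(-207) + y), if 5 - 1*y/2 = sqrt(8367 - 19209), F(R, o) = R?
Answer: 715130484 - 63948*I*sqrt(10842) ≈ 7.1513e+8 - 6.6586e+6*I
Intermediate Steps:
y = 10 - 2*I*sqrt(10842) (y = 10 - 2*sqrt(8367 - 19209) = 10 - 2*I*sqrt(10842) ≈ 10.0 - 208.25*I)
(F(199, -59) + 31775)*(-108*(-207) + y) = (199 + 31775)*(-108*(-207) + (10 - 2*I*sqrt(10842))) = 31974*(22356 + (10 - 2*I*sqrt(10842))) = 31974*(22366 - 2*I*sqrt(10842)) = 715130484 - 63948*I*sqrt(10842)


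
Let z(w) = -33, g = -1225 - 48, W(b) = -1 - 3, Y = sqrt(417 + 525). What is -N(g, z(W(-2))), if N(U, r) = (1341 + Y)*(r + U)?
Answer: 1751346 + 1306*sqrt(942) ≈ 1.7914e+6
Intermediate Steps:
Y = sqrt(942) ≈ 30.692
W(b) = -4
g = -1273
N(U, r) = (1341 + sqrt(942))*(U + r) (N(U, r) = (1341 + sqrt(942))*(r + U) = (1341 + sqrt(942))*(U + r))
-N(g, z(W(-2))) = -(1341*(-1273) + 1341*(-33) - 1273*sqrt(942) - 33*sqrt(942)) = -(-1707093 - 44253 - 1273*sqrt(942) - 33*sqrt(942)) = -(-1751346 - 1306*sqrt(942)) = 1751346 + 1306*sqrt(942)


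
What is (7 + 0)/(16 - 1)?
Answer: 7/15 ≈ 0.46667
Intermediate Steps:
(7 + 0)/(16 - 1) = 7/15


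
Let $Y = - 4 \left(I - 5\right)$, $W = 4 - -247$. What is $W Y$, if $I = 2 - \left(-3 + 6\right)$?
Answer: $6024$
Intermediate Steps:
$I = -1$ ($I = 2 - 3 = -1$)
$W = 251$ ($W = 4 + 247 = 251$)
$Y = 24$ ($Y = - 4 \left(-1 - 5\right) = \left(-4\right) \left(-6\right) = 24$)
$W Y = 251 \cdot 24 = 6024$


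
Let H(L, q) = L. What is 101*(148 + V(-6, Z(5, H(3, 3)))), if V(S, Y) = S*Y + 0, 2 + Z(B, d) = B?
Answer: 13130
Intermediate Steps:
Z(B, d) = -2 + B
V(S, Y) = S*Y
101*(148 + V(-6, Z(5, H(3, 3)))) = 101*(148 - 6*(-2 + 5)) = 101*(148 - 6*3) = 101*(148 - 18) = 101*130 = 13130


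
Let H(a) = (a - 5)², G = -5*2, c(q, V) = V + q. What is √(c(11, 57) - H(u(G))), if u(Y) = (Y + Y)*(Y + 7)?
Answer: I*√2957 ≈ 54.378*I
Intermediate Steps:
G = -10
u(Y) = 2*Y*(7 + Y) (u(Y) = (2*Y)*(7 + Y) = 2*Y*(7 + Y))
H(a) = (-5 + a)²
√(c(11, 57) - H(u(G))) = √((57 + 11) - (-5 + 2*(-10)*(7 - 10))²) = √(68 - (-5 + 2*(-10)*(-3))²) = √(68 - (-5 + 60)²) = √(68 - 1*55²) = √(68 - 1*3025) = √(68 - 3025) = √(-2957) = I*√2957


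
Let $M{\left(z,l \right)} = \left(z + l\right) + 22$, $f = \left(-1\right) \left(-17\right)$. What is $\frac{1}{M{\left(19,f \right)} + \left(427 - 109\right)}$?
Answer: $\frac{1}{376} \approx 0.0026596$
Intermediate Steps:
$f = 17$
$M{\left(z,l \right)} = 22 + l + z$ ($M{\left(z,l \right)} = \left(l + z\right) + 22 = 22 + l + z$)
$\frac{1}{M{\left(19,f \right)} + \left(427 - 109\right)} = \frac{1}{\left(22 + 17 + 19\right) + \left(427 - 109\right)} = \frac{1}{58 + \left(427 - 109\right)} = \frac{1}{58 + 318} = \frac{1}{376}$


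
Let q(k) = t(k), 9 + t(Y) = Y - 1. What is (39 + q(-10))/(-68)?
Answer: -19/68 ≈ -0.27941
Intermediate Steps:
t(Y) = -10 + Y (t(Y) = -9 + (Y - 1) = -9 + (-1 + Y) = -10 + Y)
q(k) = -10 + k
(39 + q(-10))/(-68) = (39 + (-10 - 10))/(-68) = (39 - 20)*(-1/68) = 19*(-1/68) = -19/68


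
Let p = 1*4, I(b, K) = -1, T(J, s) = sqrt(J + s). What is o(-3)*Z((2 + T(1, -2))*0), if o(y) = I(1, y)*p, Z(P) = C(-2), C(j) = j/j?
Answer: -4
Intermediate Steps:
C(j) = 1
Z(P) = 1
p = 4
o(y) = -4 (o(y) = -1*4 = -4)
o(-3)*Z((2 + T(1, -2))*0) = -4*1 = -4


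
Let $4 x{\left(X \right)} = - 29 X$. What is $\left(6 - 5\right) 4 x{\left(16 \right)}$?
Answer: $-464$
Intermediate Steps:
$x{\left(X \right)} = - \frac{29 X}{4}$ ($x{\left(X \right)} = \frac{\left(-29\right) X}{4} = - \frac{29 X}{4}$)
$\left(6 - 5\right) 4 x{\left(16 \right)} = \left(6 - 5\right) 4 \left(\left(- \frac{29}{4}\right) 16\right) = 1 \cdot 4 \left(-116\right) = 4 \left(-116\right) = -464$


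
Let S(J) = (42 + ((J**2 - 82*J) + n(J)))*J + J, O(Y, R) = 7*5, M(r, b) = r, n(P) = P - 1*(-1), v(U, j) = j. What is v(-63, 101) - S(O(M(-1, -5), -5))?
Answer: 54911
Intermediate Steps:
n(P) = 1 + P (n(P) = P + 1 = 1 + P)
O(Y, R) = 35
S(J) = J + J*(43 + J**2 - 81*J) (S(J) = (42 + ((J**2 - 82*J) + (1 + J)))*J + J = (42 + (1 + J**2 - 81*J))*J + J = (43 + J**2 - 81*J)*J + J = J*(43 + J**2 - 81*J) + J = J + J*(43 + J**2 - 81*J))
v(-63, 101) - S(O(M(-1, -5), -5)) = 101 - 35*(44 + 35**2 - 81*35) = 101 - 35*(44 + 1225 - 2835) = 101 - 35*(-1566) = 101 - 1*(-54810) = 101 + 54810 = 54911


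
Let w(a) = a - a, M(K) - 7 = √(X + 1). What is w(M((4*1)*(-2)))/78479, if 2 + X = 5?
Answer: 0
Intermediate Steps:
X = 3 (X = -2 + 5 = 3)
M(K) = 9 (M(K) = 7 + √(3 + 1) = 7 + √4 = 7 + 2 = 9)
w(a) = 0
w(M((4*1)*(-2)))/78479 = 0/78479 = 0*(1/78479) = 0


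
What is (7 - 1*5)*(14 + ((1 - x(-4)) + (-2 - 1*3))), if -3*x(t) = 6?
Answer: 24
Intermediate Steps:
x(t) = -2 (x(t) = -1/3*6 = -2)
(7 - 1*5)*(14 + ((1 - x(-4)) + (-2 - 1*3))) = (7 - 1*5)*(14 + ((1 - 1*(-2)) + (-2 - 1*3))) = (7 - 5)*(14 + ((1 + 2) + (-2 - 3))) = 2*(14 + (3 - 5)) = 2*(14 - 2) = 2*12 = 24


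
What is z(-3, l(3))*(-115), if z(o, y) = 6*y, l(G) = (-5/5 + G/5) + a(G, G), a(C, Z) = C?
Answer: -1794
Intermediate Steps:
l(G) = -1 + 6*G/5 (l(G) = (-5/5 + G/5) + G = (-5*1/5 + G*(1/5)) + G = (-1 + G/5) + G = -1 + 6*G/5)
z(-3, l(3))*(-115) = (6*(-1 + (6/5)*3))*(-115) = (6*(-1 + 18/5))*(-115) = (6*(13/5))*(-115) = (78/5)*(-115) = -1794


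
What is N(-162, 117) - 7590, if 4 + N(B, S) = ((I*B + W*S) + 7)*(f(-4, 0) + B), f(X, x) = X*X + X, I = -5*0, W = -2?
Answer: 26456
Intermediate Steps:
I = 0
f(X, x) = X + X² (f(X, x) = X² + X = X + X²)
N(B, S) = -4 + (7 - 2*S)*(12 + B) (N(B, S) = -4 + ((0*B - 2*S) + 7)*(-4*(1 - 4) + B) = -4 + ((0 - 2*S) + 7)*(-4*(-3) + B) = -4 + (-2*S + 7)*(12 + B) = -4 + (7 - 2*S)*(12 + B))
N(-162, 117) - 7590 = (80 - 24*117 + 7*(-162) - 2*(-162)*117) - 7590 = (80 - 2808 - 1134 + 37908) - 7590 = 34046 - 7590 = 26456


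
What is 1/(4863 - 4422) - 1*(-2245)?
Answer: 990046/441 ≈ 2245.0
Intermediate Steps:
1/(4863 - 4422) - 1*(-2245) = 1/441 + 2245 = 990046/441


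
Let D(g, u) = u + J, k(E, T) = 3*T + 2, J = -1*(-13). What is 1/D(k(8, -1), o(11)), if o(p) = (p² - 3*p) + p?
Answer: 1/112 ≈ 0.0089286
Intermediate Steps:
o(p) = p² - 2*p
J = 13
k(E, T) = 2 + 3*T
D(g, u) = 13 + u (D(g, u) = u + 13 = 13 + u)
1/D(k(8, -1), o(11)) = 1/(13 + 11*(-2 + 11)) = 1/(13 + 11*9) = 1/(13 + 99) = 1/112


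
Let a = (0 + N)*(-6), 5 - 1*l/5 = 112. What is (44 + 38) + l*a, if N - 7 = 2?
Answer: 28972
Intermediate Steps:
N = 9 (N = 7 + 2 = 9)
l = -535 (l = 25 - 5*112 = 25 - 560 = -535)
a = -54 (a = (0 + 9)*(-6) = 9*(-6) = -54)
(44 + 38) + l*a = (44 + 38) - 535*(-54) = 82 + 28890 = 28972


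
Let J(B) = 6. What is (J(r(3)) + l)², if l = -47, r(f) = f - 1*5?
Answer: 1681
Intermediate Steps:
r(f) = -5 + f (r(f) = f - 5 = -5 + f)
(J(r(3)) + l)² = (6 - 47)² = (-41)² = 1681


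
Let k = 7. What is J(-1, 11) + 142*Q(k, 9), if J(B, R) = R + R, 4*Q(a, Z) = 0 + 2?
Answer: 93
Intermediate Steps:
Q(a, Z) = 1/2 (Q(a, Z) = (0 + 2)/4 = (1/4)*2 = 1/2)
J(B, R) = 2*R
J(-1, 11) + 142*Q(k, 9) = 2*11 + 142*(1/2) = 22 + 71 = 93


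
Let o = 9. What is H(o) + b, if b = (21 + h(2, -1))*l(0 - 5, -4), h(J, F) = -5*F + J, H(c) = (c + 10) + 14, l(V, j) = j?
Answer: -79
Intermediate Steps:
H(c) = 24 + c (H(c) = (10 + c) + 14 = 24 + c)
h(J, F) = J - 5*F
b = -112 (b = (21 + (2 - 5*(-1)))*(-4) = (21 + (2 + 5))*(-4) = (21 + 7)*(-4) = 28*(-4) = -112)
H(o) + b = (24 + 9) - 112 = 33 - 112 = -79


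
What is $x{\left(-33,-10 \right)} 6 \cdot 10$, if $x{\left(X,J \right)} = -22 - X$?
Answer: $660$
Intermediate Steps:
$x{\left(-33,-10 \right)} 6 \cdot 10 = \left(-22 - -33\right) 6 \cdot 10 = \left(-22 + 33\right) 60 = 11 \cdot 60 = 660$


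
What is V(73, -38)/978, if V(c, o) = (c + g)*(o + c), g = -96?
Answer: -805/978 ≈ -0.82311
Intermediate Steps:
V(c, o) = (-96 + c)*(c + o) (V(c, o) = (c - 96)*(o + c) = (-96 + c)*(c + o))
V(73, -38)/978 = (73**2 - 96*73 - 96*(-38) + 73*(-38))/978 = (5329 - 7008 + 3648 - 2774)*(1/978) = -805*1/978 = -805/978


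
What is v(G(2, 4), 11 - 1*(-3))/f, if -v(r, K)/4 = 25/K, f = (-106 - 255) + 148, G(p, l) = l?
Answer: 50/1491 ≈ 0.033535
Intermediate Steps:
f = -213 (f = -361 + 148 = -213)
v(r, K) = -100/K
v(G(2, 4), 11 - 1*(-3))/f = -100/(11 - 1*(-3))/(-213) = -100/(11 + 3)*(-1/213) = -100/14*(-1/213) = -100*1/14*(-1/213) = -50/7*(-1/213) = 50/1491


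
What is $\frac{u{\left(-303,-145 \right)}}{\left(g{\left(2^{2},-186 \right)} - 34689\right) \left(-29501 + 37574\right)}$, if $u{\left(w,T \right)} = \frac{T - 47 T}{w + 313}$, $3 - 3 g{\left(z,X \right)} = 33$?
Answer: $- \frac{29}{12179349} \approx -2.3811 \cdot 10^{-6}$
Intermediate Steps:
$g{\left(z,X \right)} = -10$ ($g{\left(z,X \right)} = 1 - 11 = -10$)
$u{\left(w,T \right)} = - \frac{46 T}{313 + w}$ ($u{\left(w,T \right)} = \frac{\left(-46\right) T}{313 + w} = - \frac{46 T}{313 + w}$)
$\frac{u{\left(-303,-145 \right)}}{\left(g{\left(2^{2},-186 \right)} - 34689\right) \left(-29501 + 37574\right)} = \frac{\left(-46\right) \left(-145\right) \frac{1}{313 - 303}}{\left(-10 - 34689\right) \left(-29501 + 37574\right)} = \frac{\left(-46\right) \left(-145\right) \frac{1}{10}}{\left(-34699\right) 8073} = \frac{\left(-46\right) \left(-145\right) \frac{1}{10}}{-280125027} = 667 \left(- \frac{1}{280125027}\right) = - \frac{29}{12179349}$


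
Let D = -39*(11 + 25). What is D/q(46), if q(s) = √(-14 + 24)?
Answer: -702*√10/5 ≈ -443.98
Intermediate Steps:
D = -1404 (D = -39*36 = -1404)
q(s) = √10
D/q(46) = -1404*√10/10 = -702*√10/5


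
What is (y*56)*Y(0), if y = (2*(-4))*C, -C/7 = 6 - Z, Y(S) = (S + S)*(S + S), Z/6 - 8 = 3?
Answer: 0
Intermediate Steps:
Z = 66 (Z = 48 + 6*3 = 48 + 18 = 66)
Y(S) = 4*S**2 (Y(S) = (2*S)*(2*S) = 4*S**2)
C = 420 (C = -7*(6 - 1*66) = -7*(6 - 66) = -7*(-60) = 420)
y = -3360 (y = (2*(-4))*420 = -8*420 = -3360)
(y*56)*Y(0) = (-3360*56)*(4*0**2) = -752640*0 = -188160*0 = 0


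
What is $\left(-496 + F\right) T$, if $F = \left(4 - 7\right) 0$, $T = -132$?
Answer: $65472$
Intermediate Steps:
$F = 0$ ($F = \left(-3\right) 0 = 0$)
$\left(-496 + F\right) T = \left(-496 + 0\right) \left(-132\right) = \left(-496\right) \left(-132\right) = 65472$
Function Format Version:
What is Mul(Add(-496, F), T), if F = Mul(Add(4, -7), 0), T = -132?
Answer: 65472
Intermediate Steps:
F = 0 (F = Mul(-3, 0) = 0)
Mul(Add(-496, F), T) = Mul(Add(-496, 0), -132) = Mul(-496, -132) = 65472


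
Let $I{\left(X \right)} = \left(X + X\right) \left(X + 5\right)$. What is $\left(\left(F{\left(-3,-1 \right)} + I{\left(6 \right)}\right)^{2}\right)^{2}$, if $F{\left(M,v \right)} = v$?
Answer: $294499921$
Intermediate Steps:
$I{\left(X \right)} = 2 X \left(5 + X\right)$
$\left(\left(F{\left(-3,-1 \right)} + I{\left(6 \right)}\right)^{2}\right)^{2} = \left(\left(-1 + 2 \cdot 6 \left(5 + 6\right)\right)^{2}\right)^{2} = \left(\left(-1 + 2 \cdot 6 \cdot 11\right)^{2}\right)^{2} = \left(\left(-1 + 132\right)^{2}\right)^{2} = \left(131^{2}\right)^{2} = 17161^{2} = 294499921$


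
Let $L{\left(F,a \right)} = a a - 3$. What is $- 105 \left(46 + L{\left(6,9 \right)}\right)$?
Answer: $-13020$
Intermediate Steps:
$L{\left(F,a \right)} = -3 + a^{2}$ ($L{\left(F,a \right)} = a^{2} - 3 = -3 + a^{2}$)
$- 105 \left(46 + L{\left(6,9 \right)}\right) = - 105 \left(46 - \left(3 - 9^{2}\right)\right) = - 105 \left(46 + \left(-3 + 81\right)\right) = - 105 \left(46 + 78\right) = \left(-105\right) 124 = -13020$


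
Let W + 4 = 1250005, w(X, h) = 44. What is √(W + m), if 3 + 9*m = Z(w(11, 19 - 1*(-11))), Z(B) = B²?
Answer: √11251942/3 ≈ 1118.1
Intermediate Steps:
W = 1250001 (W = -4 + 1250005 = 1250001)
m = 1933/9 (m = -⅓ + (⅑)*44² = -⅓ + (⅑)*1936 = -⅓ + 1936/9 = 1933/9 ≈ 214.78)
√(W + m) = √(1250001 + 1933/9) = √(11251942/9) = √11251942/3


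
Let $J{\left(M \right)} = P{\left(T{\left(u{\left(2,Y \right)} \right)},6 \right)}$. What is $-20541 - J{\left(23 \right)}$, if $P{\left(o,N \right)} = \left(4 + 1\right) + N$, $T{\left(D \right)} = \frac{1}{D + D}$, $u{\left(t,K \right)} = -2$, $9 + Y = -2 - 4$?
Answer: $-20552$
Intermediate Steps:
$Y = -15$ ($Y = -9 - 6 = -15$)
$T{\left(D \right)} = \frac{1}{2 D}$
$P{\left(o,N \right)} = 5 + N$
$J{\left(M \right)} = 11$ ($J{\left(M \right)} = 5 + 6 = 11$)
$-20541 - J{\left(23 \right)} = -20541 - 11 = -20552$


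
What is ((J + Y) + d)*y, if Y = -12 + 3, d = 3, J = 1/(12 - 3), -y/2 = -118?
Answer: -12508/9 ≈ -1389.8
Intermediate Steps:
y = 236 (y = -2*(-118) = 236)
J = 1/9 ≈ 0.11111
Y = -9
((J + Y) + d)*y = ((1/9 - 9) + 3)*236 = (-80/9 + 3)*236 = -53/9*236 = -12508/9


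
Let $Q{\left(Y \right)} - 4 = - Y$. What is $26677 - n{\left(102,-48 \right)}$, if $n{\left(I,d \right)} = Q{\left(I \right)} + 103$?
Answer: $26672$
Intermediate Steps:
$Q{\left(Y \right)} = 4 - Y$
$n{\left(I,d \right)} = 107 - I$ ($n{\left(I,d \right)} = \left(4 - I\right) + 103 = 107 - I$)
$26677 - n{\left(102,-48 \right)} = 26677 - \left(107 - 102\right) = 26677 - 5 = 26672$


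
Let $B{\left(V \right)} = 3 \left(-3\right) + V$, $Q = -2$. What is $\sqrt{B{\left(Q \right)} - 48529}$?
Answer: $2 i \sqrt{12135} \approx 220.32 i$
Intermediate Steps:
$B{\left(V \right)} = -9 + V$
$\sqrt{B{\left(Q \right)} - 48529} = \sqrt{\left(-9 - 2\right) - 48529} = \sqrt{-11 - 48529} = \sqrt{-48540} = 2 i \sqrt{12135}$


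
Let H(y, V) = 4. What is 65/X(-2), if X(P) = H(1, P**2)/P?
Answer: -65/2 ≈ -32.500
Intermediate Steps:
X(P) = 4/P
65/X(-2) = 65/((4/(-2))) = 65/((4*(-1/2))) = 65/(-2) = 65*(-1/2) = -65/2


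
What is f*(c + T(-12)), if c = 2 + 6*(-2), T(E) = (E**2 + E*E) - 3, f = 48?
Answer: 13200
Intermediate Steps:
T(E) = -3 + 2*E**2 (T(E) = (E**2 + E**2) - 3 = 2*E**2 - 3 = -3 + 2*E**2)
c = -10 (c = 2 - 12 = -10)
f*(c + T(-12)) = 48*(-10 + (-3 + 2*(-12)**2)) = 48*(-10 + (-3 + 2*144)) = 48*(-10 + (-3 + 288)) = 48*(-10 + 285) = 48*275 = 13200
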